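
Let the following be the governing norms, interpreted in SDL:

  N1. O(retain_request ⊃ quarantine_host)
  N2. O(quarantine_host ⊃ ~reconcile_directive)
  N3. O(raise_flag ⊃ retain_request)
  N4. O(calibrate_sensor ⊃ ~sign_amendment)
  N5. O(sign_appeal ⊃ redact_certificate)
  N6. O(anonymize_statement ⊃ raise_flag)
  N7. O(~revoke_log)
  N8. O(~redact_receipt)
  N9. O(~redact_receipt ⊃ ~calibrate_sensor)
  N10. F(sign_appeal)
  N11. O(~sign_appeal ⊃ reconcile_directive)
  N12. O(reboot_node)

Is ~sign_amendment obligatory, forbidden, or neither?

Premise 4 is O(calibrate_sensor ⊃ ~sign_amendment), but O(calibrate_sensor) is not derivable from the premises, so it does not yield O(~sign_amendment).
No premise or chain of K-axiom applications forces O(~sign_amendment), and none forces O(sign_amendment). So ~sign_amendment is neither obligatory nor forbidden under these norms.

Neither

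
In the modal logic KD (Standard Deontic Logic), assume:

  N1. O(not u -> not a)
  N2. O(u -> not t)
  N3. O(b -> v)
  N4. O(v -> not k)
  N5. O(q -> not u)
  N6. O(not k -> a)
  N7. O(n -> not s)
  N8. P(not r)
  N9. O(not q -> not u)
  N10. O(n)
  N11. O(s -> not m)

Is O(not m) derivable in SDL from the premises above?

No

Premise 11 is O(s -> not m), but O(s) is not derivable from the premises, so it does not yield O(not m).
No other premise forces O(not m). An ideal world satisfying every premise can still have not m false, so O(not m) is not derivable.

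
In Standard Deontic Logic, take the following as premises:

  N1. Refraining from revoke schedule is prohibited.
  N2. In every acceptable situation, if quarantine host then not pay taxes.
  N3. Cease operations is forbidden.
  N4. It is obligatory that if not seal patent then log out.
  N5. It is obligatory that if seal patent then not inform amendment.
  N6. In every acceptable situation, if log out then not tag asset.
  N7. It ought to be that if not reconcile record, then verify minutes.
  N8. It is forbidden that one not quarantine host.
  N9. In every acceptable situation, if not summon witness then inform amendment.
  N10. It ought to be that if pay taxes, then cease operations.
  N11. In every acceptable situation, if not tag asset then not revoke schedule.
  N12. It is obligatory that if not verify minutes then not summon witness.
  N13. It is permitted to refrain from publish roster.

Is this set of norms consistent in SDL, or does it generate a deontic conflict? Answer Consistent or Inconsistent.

Premise 10 is O(pay_taxes → cease_operations), but O(pay_taxes) is not derivable from the premises, so it does not yield O(cease_operations).
So O(cease_operations) is not derivable, and the apparent clash with O(¬cease_operations) does not arise.
A world satisfying every obligation exists (e.g. cease_operations=false, inform_amendment=false, log_out=false, pay_taxes=false, publish_roster=false, quarantine_host=true, reconcile_record=false, revoke_schedule=true, seal_patent=true, summon_witness=true, tag_asset=true, verify_minutes=true); no atom is both obligatory and forbidden, so the set is consistent.

Consistent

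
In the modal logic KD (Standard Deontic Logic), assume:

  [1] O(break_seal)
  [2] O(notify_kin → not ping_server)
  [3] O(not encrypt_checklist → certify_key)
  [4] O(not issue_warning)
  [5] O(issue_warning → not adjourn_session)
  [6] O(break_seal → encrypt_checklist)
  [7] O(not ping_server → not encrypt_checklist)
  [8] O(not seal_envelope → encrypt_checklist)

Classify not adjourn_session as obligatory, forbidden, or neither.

Neither

Premise 5 is O(issue_warning → not adjourn_session), but O(issue_warning) is not derivable from the premises, so it does not yield O(not adjourn_session).
No premise or chain of K-axiom applications forces O(not adjourn_session), and none forces O(adjourn_session). So not adjourn_session is neither obligatory nor forbidden under these norms.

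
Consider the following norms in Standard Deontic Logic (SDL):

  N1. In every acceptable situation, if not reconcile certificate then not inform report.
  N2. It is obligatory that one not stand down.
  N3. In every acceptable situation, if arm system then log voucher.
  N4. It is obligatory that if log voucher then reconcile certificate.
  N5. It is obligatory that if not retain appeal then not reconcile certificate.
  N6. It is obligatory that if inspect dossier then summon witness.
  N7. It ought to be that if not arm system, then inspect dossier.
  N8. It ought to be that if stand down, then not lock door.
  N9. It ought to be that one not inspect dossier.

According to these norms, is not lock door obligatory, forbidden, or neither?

Premise 8 is O(stand_down → ¬lock_door), but O(stand_down) is not derivable from the premises, so it does not yield O(¬lock_door).
No premise or chain of K-axiom applications forces O(¬lock_door), and none forces O(lock_door). So ¬lock_door is neither obligatory nor forbidden under these norms.

Neither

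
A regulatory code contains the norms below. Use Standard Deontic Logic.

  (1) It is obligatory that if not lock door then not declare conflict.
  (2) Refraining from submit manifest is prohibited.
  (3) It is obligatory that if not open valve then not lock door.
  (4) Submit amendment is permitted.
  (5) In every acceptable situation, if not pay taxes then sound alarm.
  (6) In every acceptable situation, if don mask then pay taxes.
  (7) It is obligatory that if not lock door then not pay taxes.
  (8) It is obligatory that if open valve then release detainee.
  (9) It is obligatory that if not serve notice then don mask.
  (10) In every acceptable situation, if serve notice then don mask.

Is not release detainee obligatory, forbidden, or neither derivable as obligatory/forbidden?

Forbidden

By case analysis on serve_notice: premise 10 gives O(serve_notice → don_mask) and premise 9 gives O(¬serve_notice → don_mask), so O(don_mask) either way.
Applying K to premise 6 (O(don_mask → pay_taxes)) and O(don_mask) yields O(pay_taxes).
The contrapositive of premise 7 (O(¬lock_door → ¬pay_taxes)) is O(pay_taxes → lock_door), and O(pay_taxes) is already established, so O(lock_door).
Premise 3, O(¬open_valve → ¬lock_door), contraposes to O(lock_door → open_valve); with O(lock_door) we get O(open_valve).
Premise 8 is O(open_valve → release_detainee); since O(open_valve), deontic closure gives O(release_detainee).
Premises 1, 2, 4, 5 do not contribute to this derivation.
Thus O(release_detainee), which is F(¬release_detainee): ¬release_detainee is forbidden.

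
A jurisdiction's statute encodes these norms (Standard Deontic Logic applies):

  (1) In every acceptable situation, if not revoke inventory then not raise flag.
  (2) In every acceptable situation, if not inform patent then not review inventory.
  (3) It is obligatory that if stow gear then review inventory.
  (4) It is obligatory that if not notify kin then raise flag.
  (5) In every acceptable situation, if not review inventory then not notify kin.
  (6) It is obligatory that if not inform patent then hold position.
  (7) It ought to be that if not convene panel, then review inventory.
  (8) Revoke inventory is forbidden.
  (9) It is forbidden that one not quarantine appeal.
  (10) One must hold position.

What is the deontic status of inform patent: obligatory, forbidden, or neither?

Premise 8, F(revoke_inventory), is equivalent to O(¬revoke_inventory).
Applying K to premise 1 (O(¬revoke_inventory → ¬raise_flag)) and O(¬revoke_inventory) yields O(¬raise_flag).
Premise 4 is O(¬notify_kin → raise_flag); contrapositively O(¬raise_flag → notify_kin). Since O(¬raise_flag) holds, K gives O(notify_kin).
Premise 5, O(¬review_inventory → ¬notify_kin), contraposes to O(notify_kin → review_inventory); with O(notify_kin) we get O(review_inventory).
Premise 2 is O(¬inform_patent → ¬review_inventory); contrapositively O(review_inventory → inform_patent). Since O(review_inventory) holds, K gives O(inform_patent).
Premises 3, 6, 7, 9, 10 do not contribute to this derivation.
Hence inform_patent is obligatory.

Obligatory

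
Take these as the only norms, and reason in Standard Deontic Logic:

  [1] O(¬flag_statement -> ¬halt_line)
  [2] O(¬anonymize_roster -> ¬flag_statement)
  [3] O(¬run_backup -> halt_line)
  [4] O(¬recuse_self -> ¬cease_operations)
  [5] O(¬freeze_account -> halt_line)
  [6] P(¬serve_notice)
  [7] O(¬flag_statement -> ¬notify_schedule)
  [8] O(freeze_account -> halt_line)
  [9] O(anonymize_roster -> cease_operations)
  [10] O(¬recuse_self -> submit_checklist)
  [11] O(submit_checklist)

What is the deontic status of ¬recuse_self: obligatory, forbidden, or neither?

Premises 8 and 5 cover both cases: O(freeze_account -> halt_line) and O(¬freeze_account -> halt_line). Since freeze_account ∨ ¬freeze_account is a tautology, O(halt_line) follows.
Premise 1 is O(¬flag_statement -> ¬halt_line); contrapositively O(halt_line -> flag_statement). Since O(halt_line) holds, K gives O(flag_statement).
The contrapositive of premise 2 (O(¬anonymize_roster -> ¬flag_statement)) is O(flag_statement -> anonymize_roster), and O(flag_statement) is already established, so O(anonymize_roster).
With premise 9, O(anonymize_roster -> cease_operations), the K-axiom yields O(cease_operations).
Premise 4, O(¬recuse_self -> ¬cease_operations), contraposes to O(cease_operations -> recuse_self); with O(cease_operations) we get O(recuse_self).
Premises 3, 6, 7, 10, 11 do not contribute to this derivation.
Thus O(recuse_self), which is F(¬recuse_self): ¬recuse_self is forbidden.

Forbidden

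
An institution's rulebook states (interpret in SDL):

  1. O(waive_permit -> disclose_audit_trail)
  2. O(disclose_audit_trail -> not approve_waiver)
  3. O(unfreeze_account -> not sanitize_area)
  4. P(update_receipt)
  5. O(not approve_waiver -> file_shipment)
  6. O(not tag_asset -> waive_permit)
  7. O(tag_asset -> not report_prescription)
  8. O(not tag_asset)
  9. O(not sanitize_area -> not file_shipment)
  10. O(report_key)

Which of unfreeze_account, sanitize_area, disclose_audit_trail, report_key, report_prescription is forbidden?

Premise 8 gives O(not tag_asset).
With premise 6, O(not tag_asset -> waive_permit), the K-axiom yields O(waive_permit).
With premise 1, O(waive_permit -> disclose_audit_trail), the K-axiom yields O(disclose_audit_trail).
Applying K to premise 2 (O(disclose_audit_trail -> not approve_waiver)) and O(disclose_audit_trail) yields O(not approve_waiver).
Applying K to premise 5 (O(not approve_waiver -> file_shipment)) and O(not approve_waiver) yields O(file_shipment).
Premise 9 is O(not sanitize_area -> not file_shipment); contrapositively O(file_shipment -> sanitize_area). Since O(file_shipment) holds, K gives O(sanitize_area).
Premise 3 is O(unfreeze_account -> not sanitize_area); contrapositively O(sanitize_area -> not unfreeze_account). Since O(sanitize_area) holds, K gives O(not unfreeze_account).
So O(not unfreeze_account) holds, i.e. unfreeze_account is forbidden. None of the other listed options is forbidden under the premises.

unfreeze_account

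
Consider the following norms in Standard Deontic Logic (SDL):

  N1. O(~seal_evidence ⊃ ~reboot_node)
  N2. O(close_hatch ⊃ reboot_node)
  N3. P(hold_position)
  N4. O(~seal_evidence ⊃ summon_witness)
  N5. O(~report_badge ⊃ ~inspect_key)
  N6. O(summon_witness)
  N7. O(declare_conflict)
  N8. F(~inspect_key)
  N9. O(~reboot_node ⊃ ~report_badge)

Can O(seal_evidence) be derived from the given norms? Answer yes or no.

Premise 8 is F(~inspect_key), i.e. O(inspect_key).
Premise 5 is O(~report_badge ⊃ ~inspect_key); contrapositively O(inspect_key ⊃ report_badge). Since O(inspect_key) holds, K gives O(report_badge).
Premise 9 is O(~reboot_node ⊃ ~report_badge); contrapositively O(report_badge ⊃ reboot_node). Since O(report_badge) holds, K gives O(reboot_node).
Premise 1, O(~seal_evidence ⊃ ~reboot_node), contraposes to O(reboot_node ⊃ seal_evidence); with O(reboot_node) we get O(seal_evidence).
Premises 2, 3, 4, 6, 7 do not contribute to this derivation.
So O(seal_evidence) follows.

Yes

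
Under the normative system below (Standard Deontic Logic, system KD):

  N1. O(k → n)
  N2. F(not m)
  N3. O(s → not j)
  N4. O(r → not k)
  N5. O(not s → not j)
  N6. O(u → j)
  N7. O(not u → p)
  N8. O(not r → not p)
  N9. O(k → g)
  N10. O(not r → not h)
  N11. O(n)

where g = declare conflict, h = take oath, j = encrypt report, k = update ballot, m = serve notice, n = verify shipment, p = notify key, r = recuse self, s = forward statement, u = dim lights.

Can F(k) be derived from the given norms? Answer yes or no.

By case analysis on s: premise 3 gives O(s → not j) and premise 5 gives O(not s → not j), so O(not j) either way.
Premise 6, O(u → j), contraposes to O(not j → not u); with O(not j) we get O(not u).
With premise 7, O(not u → p), the K-axiom yields O(p).
The contrapositive of premise 8 (O(not r → not p)) is O(p → r), and O(p) is already established, so O(r).
With premise 4, O(r → not k), the K-axiom yields O(not k).
Premises 1, 2, 9, 10, 11 do not contribute to this derivation.
So O(not k) holds, i.e. F(k). The claim follows.

Yes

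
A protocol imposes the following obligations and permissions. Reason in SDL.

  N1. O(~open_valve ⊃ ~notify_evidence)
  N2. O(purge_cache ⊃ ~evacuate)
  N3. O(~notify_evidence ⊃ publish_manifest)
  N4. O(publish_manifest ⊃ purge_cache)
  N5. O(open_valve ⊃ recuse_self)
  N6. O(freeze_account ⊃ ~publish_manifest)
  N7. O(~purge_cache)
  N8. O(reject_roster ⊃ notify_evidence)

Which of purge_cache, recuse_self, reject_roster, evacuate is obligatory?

Premise 7 gives O(~purge_cache).
Premise 4 is O(publish_manifest ⊃ purge_cache); contrapositively O(~purge_cache ⊃ ~publish_manifest). Since O(~purge_cache) holds, K gives O(~publish_manifest).
The contrapositive of premise 3 (O(~notify_evidence ⊃ publish_manifest)) is O(~publish_manifest ⊃ notify_evidence), and O(~publish_manifest) is already established, so O(notify_evidence).
Premise 1 is O(~open_valve ⊃ ~notify_evidence); contrapositively O(notify_evidence ⊃ open_valve). Since O(notify_evidence) holds, K gives O(open_valve).
Premise 5 is O(open_valve ⊃ recuse_self); since O(open_valve), deontic closure gives O(recuse_self).
So O(recuse_self) holds — recuse_self is obligatory. None of the other listed options is made obligatory by any chain of premises.

recuse_self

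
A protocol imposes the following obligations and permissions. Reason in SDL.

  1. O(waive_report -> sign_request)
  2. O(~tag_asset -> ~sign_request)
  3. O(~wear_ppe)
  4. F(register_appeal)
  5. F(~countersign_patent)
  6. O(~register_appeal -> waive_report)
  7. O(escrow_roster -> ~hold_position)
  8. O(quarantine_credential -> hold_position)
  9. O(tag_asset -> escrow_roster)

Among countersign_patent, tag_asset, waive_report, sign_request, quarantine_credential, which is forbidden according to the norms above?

quarantine_credential

Premise 4, F(register_appeal), is equivalent to O(~register_appeal).
Premise 6 is O(~register_appeal -> waive_report); since O(~register_appeal), deontic closure gives O(waive_report).
From O(waive_report) and premise 1, O(waive_report -> sign_request), we obtain O(sign_request).
Premise 2 is O(~tag_asset -> ~sign_request); contrapositively O(sign_request -> tag_asset). Since O(sign_request) holds, K gives O(tag_asset).
From O(tag_asset) and premise 9, O(tag_asset -> escrow_roster), we obtain O(escrow_roster).
With premise 7, O(escrow_roster -> ~hold_position), the K-axiom yields O(~hold_position).
Premise 8, O(quarantine_credential -> hold_position), contraposes to O(~hold_position -> ~quarantine_credential); with O(~hold_position) we get O(~quarantine_credential).
So O(~quarantine_credential) holds, i.e. quarantine_credential is forbidden. None of the other listed options is forbidden under the premises.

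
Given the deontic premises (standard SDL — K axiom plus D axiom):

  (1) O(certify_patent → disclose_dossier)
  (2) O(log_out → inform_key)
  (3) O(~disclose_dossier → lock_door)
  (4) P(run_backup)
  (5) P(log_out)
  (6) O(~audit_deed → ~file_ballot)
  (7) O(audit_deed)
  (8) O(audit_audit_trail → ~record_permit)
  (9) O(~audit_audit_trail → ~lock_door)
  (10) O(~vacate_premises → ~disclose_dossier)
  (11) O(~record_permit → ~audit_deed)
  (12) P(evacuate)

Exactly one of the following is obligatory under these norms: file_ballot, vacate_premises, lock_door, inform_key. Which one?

From premise 7 we have O(audit_deed).
Premise 11 is O(~record_permit → ~audit_deed); contrapositively O(audit_deed → record_permit). Since O(audit_deed) holds, K gives O(record_permit).
Premise 8, O(audit_audit_trail → ~record_permit), contraposes to O(record_permit → ~audit_audit_trail); with O(record_permit) we get O(~audit_audit_trail).
With premise 9, O(~audit_audit_trail → ~lock_door), the K-axiom yields O(~lock_door).
The contrapositive of premise 3 (O(~disclose_dossier → lock_door)) is O(~lock_door → disclose_dossier), and O(~lock_door) is already established, so O(disclose_dossier).
The contrapositive of premise 10 (O(~vacate_premises → ~disclose_dossier)) is O(disclose_dossier → vacate_premises), and O(disclose_dossier) is already established, so O(vacate_premises).
So O(vacate_premises) holds — vacate_premises is obligatory. None of the other listed options is made obligatory by any chain of premises.

vacate_premises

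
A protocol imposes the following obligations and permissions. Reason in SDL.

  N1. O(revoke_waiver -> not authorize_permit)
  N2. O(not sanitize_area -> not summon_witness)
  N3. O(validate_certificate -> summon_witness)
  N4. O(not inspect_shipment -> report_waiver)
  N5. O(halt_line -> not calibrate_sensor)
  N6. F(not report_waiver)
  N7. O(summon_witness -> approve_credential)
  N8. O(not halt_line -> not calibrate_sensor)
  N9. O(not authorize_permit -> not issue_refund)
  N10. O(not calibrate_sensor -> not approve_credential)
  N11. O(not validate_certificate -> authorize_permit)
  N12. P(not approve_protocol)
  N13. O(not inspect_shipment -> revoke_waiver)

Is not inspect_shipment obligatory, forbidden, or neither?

Premises 8 and 5 cover both cases: O(not halt_line -> not calibrate_sensor) and O(halt_line -> not calibrate_sensor). Since not halt_line ∨ halt_line is a tautology, O(not calibrate_sensor) follows.
Applying K to premise 10 (O(not calibrate_sensor -> not approve_credential)) and O(not calibrate_sensor) yields O(not approve_credential).
Premise 7, O(summon_witness -> approve_credential), contraposes to O(not approve_credential -> not summon_witness); with O(not approve_credential) we get O(not summon_witness).
The contrapositive of premise 3 (O(validate_certificate -> summon_witness)) is O(not summon_witness -> not validate_certificate), and O(not summon_witness) is already established, so O(not validate_certificate).
Premise 11 is O(not validate_certificate -> authorize_permit); since O(not validate_certificate), deontic closure gives O(authorize_permit).
The contrapositive of premise 1 (O(revoke_waiver -> not authorize_permit)) is O(authorize_permit -> not revoke_waiver), and O(authorize_permit) is already established, so O(not revoke_waiver).
Premise 13 is O(not inspect_shipment -> revoke_waiver); contrapositively O(not revoke_waiver -> inspect_shipment). Since O(not revoke_waiver) holds, K gives O(inspect_shipment).
Premises 2, 4, 6, 9, 12 do not contribute to this derivation.
Thus O(inspect_shipment), which is F(not inspect_shipment): not inspect_shipment is forbidden.

Forbidden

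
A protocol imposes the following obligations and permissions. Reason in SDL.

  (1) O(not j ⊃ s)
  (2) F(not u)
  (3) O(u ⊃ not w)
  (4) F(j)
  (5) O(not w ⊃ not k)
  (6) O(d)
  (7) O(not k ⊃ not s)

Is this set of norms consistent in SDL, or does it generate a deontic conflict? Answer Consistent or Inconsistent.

Inconsistent

Premise 4 is F(j), i.e. O(not j).
With premise 1, O(not j ⊃ s), the K-axiom yields O(s).
Premise 7, O(not k ⊃ not s), contraposes to O(s ⊃ k); with O(s) we get O(k).
Premise 5 is O(not w ⊃ not k); contrapositively O(k ⊃ w). Since O(k) holds, K gives O(w).
Premise 3, O(u ⊃ not w), contraposes to O(w ⊃ not u); with O(w) we get O(not u).
But premise 2, F(not u), means O(u).
We now have both O(not u) and O(u) — u is simultaneously obligatory and forbidden, violating the D-axiom.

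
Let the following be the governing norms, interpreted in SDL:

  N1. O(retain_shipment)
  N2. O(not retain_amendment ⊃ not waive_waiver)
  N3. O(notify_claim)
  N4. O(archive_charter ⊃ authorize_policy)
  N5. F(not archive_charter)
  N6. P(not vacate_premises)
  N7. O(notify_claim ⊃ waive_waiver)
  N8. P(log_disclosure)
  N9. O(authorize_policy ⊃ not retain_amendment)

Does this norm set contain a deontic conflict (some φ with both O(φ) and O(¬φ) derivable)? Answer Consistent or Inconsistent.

Premise 3 states O(notify_claim) outright.
From O(notify_claim) and premise 7, O(notify_claim ⊃ waive_waiver), we obtain O(waive_waiver).
Premise 2, O(not retain_amendment ⊃ not waive_waiver), contraposes to O(waive_waiver ⊃ retain_amendment); with O(waive_waiver) we get O(retain_amendment).
Premise 9 is O(authorize_policy ⊃ not retain_amendment); contrapositively O(retain_amendment ⊃ not authorize_policy). Since O(retain_amendment) holds, K gives O(not authorize_policy).
The contrapositive of premise 4 (O(archive_charter ⊃ authorize_policy)) is O(not authorize_policy ⊃ not archive_charter), and O(not authorize_policy) is already established, so O(not archive_charter).
However, F(not archive_charter) at premise 5 amounts to O(archive_charter).
We now have both O(not archive_charter) and O(archive_charter) — archive_charter is simultaneously obligatory and forbidden, violating the D-axiom.

Inconsistent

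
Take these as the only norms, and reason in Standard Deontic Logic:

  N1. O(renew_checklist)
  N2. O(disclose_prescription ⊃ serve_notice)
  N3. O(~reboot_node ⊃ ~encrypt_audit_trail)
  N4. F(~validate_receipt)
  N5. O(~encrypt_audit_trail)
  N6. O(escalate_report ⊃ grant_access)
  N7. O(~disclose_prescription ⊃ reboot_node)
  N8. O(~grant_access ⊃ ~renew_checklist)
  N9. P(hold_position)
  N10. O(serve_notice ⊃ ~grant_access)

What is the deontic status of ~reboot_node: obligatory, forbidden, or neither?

Forbidden

Premise 1 gives O(renew_checklist).
Premise 8 is O(~grant_access ⊃ ~renew_checklist); contrapositively O(renew_checklist ⊃ grant_access). Since O(renew_checklist) holds, K gives O(grant_access).
Premise 10, O(serve_notice ⊃ ~grant_access), contraposes to O(grant_access ⊃ ~serve_notice); with O(grant_access) we get O(~serve_notice).
Premise 2, O(disclose_prescription ⊃ serve_notice), contraposes to O(~serve_notice ⊃ ~disclose_prescription); with O(~serve_notice) we get O(~disclose_prescription).
From O(~disclose_prescription) and premise 7, O(~disclose_prescription ⊃ reboot_node), we obtain O(reboot_node).
Premises 3, 4, 5, 6, 9 do not contribute to this derivation.
Thus O(reboot_node), which is F(~reboot_node): ~reboot_node is forbidden.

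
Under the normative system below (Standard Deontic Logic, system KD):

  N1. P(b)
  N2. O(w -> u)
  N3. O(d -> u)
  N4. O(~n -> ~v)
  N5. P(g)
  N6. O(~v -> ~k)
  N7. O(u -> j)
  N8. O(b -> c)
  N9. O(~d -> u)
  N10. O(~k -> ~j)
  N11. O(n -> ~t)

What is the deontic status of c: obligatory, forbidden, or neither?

Neither

Premise 8 is O(b -> c), but O(b) is not derivable from the premises (the permission P(b) asserts only ~O(~b), not O(b)), so it does not yield O(c).
No premise or chain of K-axiom applications forces O(c), and none forces O(~c). So c is neither obligatory nor forbidden under these norms.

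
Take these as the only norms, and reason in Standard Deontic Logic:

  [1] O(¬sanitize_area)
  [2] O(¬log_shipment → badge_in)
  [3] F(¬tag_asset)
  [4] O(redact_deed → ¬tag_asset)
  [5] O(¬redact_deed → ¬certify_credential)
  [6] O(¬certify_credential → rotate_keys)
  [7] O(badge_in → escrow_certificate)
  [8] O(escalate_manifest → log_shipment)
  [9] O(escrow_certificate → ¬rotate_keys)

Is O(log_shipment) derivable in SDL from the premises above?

Yes

Premise 3 is F(¬tag_asset), i.e. O(tag_asset).
The contrapositive of premise 4 (O(redact_deed → ¬tag_asset)) is O(tag_asset → ¬redact_deed), and O(tag_asset) is already established, so O(¬redact_deed).
Premise 5 is O(¬redact_deed → ¬certify_credential); since O(¬redact_deed), deontic closure gives O(¬certify_credential).
From O(¬certify_credential) and premise 6, O(¬certify_credential → rotate_keys), we obtain O(rotate_keys).
Premise 9 is O(escrow_certificate → ¬rotate_keys); contrapositively O(rotate_keys → ¬escrow_certificate). Since O(rotate_keys) holds, K gives O(¬escrow_certificate).
Premise 7, O(badge_in → escrow_certificate), contraposes to O(¬escrow_certificate → ¬badge_in); with O(¬escrow_certificate) we get O(¬badge_in).
Premise 2 is O(¬log_shipment → badge_in); contrapositively O(¬badge_in → log_shipment). Since O(¬badge_in) holds, K gives O(log_shipment).
Premises 1, 8 do not contribute to this derivation.
So O(log_shipment) follows.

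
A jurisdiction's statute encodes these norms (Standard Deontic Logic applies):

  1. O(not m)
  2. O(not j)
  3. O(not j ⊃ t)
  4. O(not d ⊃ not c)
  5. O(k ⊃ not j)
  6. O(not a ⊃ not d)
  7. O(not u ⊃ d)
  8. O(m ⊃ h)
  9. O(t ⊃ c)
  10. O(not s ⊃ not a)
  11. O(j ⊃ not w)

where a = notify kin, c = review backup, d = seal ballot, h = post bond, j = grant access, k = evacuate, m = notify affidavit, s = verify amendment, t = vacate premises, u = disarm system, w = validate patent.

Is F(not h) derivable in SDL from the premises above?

No

Premise 8 is O(m ⊃ h), but O(m) is not derivable from the premises, so it does not yield O(h).
No other premise forces O(h). An ideal world satisfying every premise can still have not h true, so F(not h) is not derivable.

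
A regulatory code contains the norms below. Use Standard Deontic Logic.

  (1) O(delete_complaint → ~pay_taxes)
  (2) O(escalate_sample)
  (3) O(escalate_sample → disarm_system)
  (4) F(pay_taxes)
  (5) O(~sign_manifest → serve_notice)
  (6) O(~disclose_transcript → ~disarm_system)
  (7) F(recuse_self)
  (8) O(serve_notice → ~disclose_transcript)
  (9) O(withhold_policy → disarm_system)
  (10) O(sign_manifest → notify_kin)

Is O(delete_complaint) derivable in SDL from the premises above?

Premise 1 is O(delete_complaint → ~pay_taxes); even if O(~pay_taxes) held, inferring O(delete_complaint) would be affirming the consequent — invalid.
No other premise forces O(delete_complaint). An ideal world satisfying every premise can still have delete_complaint false, so O(delete_complaint) is not derivable.

No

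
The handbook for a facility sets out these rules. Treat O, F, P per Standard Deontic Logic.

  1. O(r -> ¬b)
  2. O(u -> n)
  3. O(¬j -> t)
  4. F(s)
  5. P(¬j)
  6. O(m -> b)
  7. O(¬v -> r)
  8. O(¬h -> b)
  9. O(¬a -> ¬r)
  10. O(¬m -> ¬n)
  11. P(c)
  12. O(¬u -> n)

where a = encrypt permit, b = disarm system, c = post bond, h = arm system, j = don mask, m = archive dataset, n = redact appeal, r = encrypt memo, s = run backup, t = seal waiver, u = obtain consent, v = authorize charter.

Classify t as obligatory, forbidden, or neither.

Premise 3 is O(¬j -> t), but O(¬j) is not derivable from the premises (the permission P(¬j) asserts only ¬O(j), not O(¬j)), so it does not yield O(t).
No premise or chain of K-axiom applications forces O(t), and none forces O(¬t). So t is neither obligatory nor forbidden under these norms.

Neither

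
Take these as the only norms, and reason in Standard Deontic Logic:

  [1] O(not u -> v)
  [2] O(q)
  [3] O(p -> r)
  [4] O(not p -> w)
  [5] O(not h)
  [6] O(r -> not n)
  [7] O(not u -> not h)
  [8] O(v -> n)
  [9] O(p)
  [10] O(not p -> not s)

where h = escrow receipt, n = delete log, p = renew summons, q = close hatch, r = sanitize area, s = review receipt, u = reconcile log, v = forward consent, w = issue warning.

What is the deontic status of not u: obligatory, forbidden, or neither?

From premise 9 we have O(p).
From O(p) and premise 3, O(p -> r), we obtain O(r).
With premise 6, O(r -> not n), the K-axiom yields O(not n).
Premise 8, O(v -> n), contraposes to O(not n -> not v); with O(not n) we get O(not v).
Premise 1, O(not u -> v), contraposes to O(not v -> u); with O(not v) we get O(u).
Premises 2, 4, 5, 7, 10 do not contribute to this derivation.
Thus O(u), which is F(not u): not u is forbidden.

Forbidden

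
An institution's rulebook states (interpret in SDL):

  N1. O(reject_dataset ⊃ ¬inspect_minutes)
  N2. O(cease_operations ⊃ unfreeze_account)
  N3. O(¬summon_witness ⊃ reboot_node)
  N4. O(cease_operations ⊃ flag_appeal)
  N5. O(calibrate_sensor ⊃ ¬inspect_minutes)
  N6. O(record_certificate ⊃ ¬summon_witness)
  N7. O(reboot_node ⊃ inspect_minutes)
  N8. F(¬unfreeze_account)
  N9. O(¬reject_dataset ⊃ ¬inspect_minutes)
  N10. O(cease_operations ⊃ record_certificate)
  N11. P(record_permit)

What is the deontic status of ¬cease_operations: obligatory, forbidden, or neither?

Premises 1 and 9 are O(reject_dataset ⊃ ¬inspect_minutes) and O(¬reject_dataset ⊃ ¬inspect_minutes); every ideal world satisfies reject_dataset or ¬reject_dataset, so in either case ¬inspect_minutes holds — hence O(¬inspect_minutes).
Premise 7, O(reboot_node ⊃ inspect_minutes), contraposes to O(¬inspect_minutes ⊃ ¬reboot_node); with O(¬inspect_minutes) we get O(¬reboot_node).
Premise 3 is O(¬summon_witness ⊃ reboot_node); contrapositively O(¬reboot_node ⊃ summon_witness). Since O(¬reboot_node) holds, K gives O(summon_witness).
Premise 6 is O(record_certificate ⊃ ¬summon_witness); contrapositively O(summon_witness ⊃ ¬record_certificate). Since O(summon_witness) holds, K gives O(¬record_certificate).
Premise 10, O(cease_operations ⊃ record_certificate), contraposes to O(¬record_certificate ⊃ ¬cease_operations); with O(¬record_certificate) we get O(¬cease_operations).
Premises 2, 4, 5, 8, 11 do not contribute to this derivation.
Hence ¬cease_operations is obligatory.

Obligatory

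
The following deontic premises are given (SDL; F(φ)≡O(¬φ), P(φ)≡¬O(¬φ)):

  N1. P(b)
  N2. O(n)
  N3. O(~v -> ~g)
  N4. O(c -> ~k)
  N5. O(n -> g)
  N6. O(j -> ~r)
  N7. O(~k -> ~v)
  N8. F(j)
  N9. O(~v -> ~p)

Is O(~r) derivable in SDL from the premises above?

No

Premise 6 is O(j -> ~r), but O(j) is not derivable from the premises, so it does not yield O(~r).
No other premise forces O(~r). An ideal world satisfying every premise can still have ~r false, so O(~r) is not derivable.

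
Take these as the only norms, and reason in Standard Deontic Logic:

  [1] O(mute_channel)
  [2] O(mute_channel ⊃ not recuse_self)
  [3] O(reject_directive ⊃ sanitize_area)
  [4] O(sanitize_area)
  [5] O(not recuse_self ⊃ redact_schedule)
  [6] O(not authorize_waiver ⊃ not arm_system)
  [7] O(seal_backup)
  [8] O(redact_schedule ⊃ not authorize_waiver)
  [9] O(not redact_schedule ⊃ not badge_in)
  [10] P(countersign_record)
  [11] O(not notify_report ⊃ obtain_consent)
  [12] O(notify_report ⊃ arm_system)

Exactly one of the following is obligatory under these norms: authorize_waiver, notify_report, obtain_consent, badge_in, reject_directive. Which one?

obtain_consent

Premise 1 gives O(mute_channel).
From O(mute_channel) and premise 2, O(mute_channel ⊃ not recuse_self), we obtain O(not recuse_self).
Premise 5 is O(not recuse_self ⊃ redact_schedule); since O(not recuse_self), deontic closure gives O(redact_schedule).
With premise 8, O(redact_schedule ⊃ not authorize_waiver), the K-axiom yields O(not authorize_waiver).
Premise 6 is O(not authorize_waiver ⊃ not arm_system); since O(not authorize_waiver), deontic closure gives O(not arm_system).
The contrapositive of premise 12 (O(notify_report ⊃ arm_system)) is O(not arm_system ⊃ not notify_report), and O(not arm_system) is already established, so O(not notify_report).
From O(not notify_report) and premise 11, O(not notify_report ⊃ obtain_consent), we obtain O(obtain_consent).
So O(obtain_consent) holds — obtain_consent is obligatory. None of the other listed options is made obligatory by any chain of premises.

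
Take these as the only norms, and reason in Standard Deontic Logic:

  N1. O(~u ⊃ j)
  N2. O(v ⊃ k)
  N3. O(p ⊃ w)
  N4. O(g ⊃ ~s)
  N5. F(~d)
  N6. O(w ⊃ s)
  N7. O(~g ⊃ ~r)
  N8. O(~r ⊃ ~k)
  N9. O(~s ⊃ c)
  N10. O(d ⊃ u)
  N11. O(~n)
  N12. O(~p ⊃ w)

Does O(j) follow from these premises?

No

Premise 1 is O(~u ⊃ j), but O(~u) is not derivable from the premises, so it does not yield O(j).
No other premise forces O(j). An ideal world satisfying every premise can still have j false, so O(j) is not derivable.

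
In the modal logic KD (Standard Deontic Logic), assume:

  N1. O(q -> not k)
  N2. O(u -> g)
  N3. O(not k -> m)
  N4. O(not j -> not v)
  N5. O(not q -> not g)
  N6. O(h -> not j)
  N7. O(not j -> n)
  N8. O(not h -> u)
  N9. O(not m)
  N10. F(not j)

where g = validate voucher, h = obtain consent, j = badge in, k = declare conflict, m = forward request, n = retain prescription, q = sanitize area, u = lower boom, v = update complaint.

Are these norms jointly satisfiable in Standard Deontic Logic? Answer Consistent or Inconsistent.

F(not j) at premise 10 means O(j).
Premise 6 is O(h -> not j); contrapositively O(j -> not h). Since O(j) holds, K gives O(not h).
From O(not h) and premise 8, O(not h -> u), we obtain O(u).
Premise 2 is O(u -> g); since O(u), deontic closure gives O(g).
The contrapositive of premise 5 (O(not q -> not g)) is O(g -> q), and O(g) is already established, so O(q).
With premise 1, O(q -> not k), the K-axiom yields O(not k).
Applying K to premise 3 (O(not k -> m)) and O(not k) yields O(m).
But premise 9 directly asserts O(not m).
We now have both O(m) and O(not m) — m is simultaneously obligatory and forbidden, violating the D-axiom.

Inconsistent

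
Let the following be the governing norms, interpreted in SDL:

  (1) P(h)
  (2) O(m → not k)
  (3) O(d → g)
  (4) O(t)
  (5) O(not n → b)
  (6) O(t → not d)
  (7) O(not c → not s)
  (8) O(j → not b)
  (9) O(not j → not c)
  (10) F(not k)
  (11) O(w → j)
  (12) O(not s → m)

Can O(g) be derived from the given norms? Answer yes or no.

Premise 3 is O(d → g), but O(d) is not derivable from the premises, so it does not yield O(g).
No other premise forces O(g). An ideal world satisfying every premise can still have g false, so O(g) is not derivable.

No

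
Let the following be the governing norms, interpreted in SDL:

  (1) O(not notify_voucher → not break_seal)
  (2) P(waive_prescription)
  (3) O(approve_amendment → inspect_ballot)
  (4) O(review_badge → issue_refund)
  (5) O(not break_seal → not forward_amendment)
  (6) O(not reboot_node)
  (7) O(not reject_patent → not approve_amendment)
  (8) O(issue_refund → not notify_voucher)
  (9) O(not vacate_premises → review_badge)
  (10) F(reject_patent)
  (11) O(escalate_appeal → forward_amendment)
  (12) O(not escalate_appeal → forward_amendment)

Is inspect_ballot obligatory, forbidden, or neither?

Neither

Premise 3 is O(approve_amendment → inspect_ballot), but O(approve_amendment) is not derivable from the premises, so it does not yield O(inspect_ballot).
No premise or chain of K-axiom applications forces O(inspect_ballot), and none forces O(not inspect_ballot). So inspect_ballot is neither obligatory nor forbidden under these norms.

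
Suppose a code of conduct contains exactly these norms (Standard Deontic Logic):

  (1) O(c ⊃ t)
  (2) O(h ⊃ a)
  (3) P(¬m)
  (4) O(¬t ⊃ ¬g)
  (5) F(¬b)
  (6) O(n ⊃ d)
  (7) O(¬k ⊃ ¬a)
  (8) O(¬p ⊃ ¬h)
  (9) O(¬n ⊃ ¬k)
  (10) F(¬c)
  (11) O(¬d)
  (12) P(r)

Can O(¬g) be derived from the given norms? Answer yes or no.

No

Premise 4 is O(¬t ⊃ ¬g), but O(¬t) is not derivable from the premises, so it does not yield O(¬g).
No other premise forces O(¬g). An ideal world satisfying every premise can still have ¬g false, so O(¬g) is not derivable.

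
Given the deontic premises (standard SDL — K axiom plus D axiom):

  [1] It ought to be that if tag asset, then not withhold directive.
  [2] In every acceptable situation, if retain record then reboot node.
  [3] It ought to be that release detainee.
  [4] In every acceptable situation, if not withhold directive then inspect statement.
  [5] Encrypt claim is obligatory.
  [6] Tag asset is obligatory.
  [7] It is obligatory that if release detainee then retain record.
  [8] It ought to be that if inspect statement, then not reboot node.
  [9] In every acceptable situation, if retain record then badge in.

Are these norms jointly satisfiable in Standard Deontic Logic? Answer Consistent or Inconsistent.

Inconsistent

Premise 6 gives O(tag_asset).
Applying K to premise 1 (O(tag_asset → ¬withhold_directive)) and O(tag_asset) yields O(¬withhold_directive).
Applying K to premise 4 (O(¬withhold_directive → inspect_statement)) and O(¬withhold_directive) yields O(inspect_statement).
Applying K to premise 8 (O(inspect_statement → ¬reboot_node)) and O(inspect_statement) yields O(¬reboot_node).
Premise 2, O(retain_record → reboot_node), contraposes to O(¬reboot_node → ¬retain_record); with O(¬reboot_node) we get O(¬retain_record).
Premise 7, O(release_detainee → retain_record), contraposes to O(¬retain_record → ¬release_detainee); with O(¬retain_record) we get O(¬release_detainee).
But premise 3 directly asserts O(release_detainee).
We now have both O(¬release_detainee) and O(release_detainee) — release_detainee is simultaneously obligatory and forbidden, violating the D-axiom.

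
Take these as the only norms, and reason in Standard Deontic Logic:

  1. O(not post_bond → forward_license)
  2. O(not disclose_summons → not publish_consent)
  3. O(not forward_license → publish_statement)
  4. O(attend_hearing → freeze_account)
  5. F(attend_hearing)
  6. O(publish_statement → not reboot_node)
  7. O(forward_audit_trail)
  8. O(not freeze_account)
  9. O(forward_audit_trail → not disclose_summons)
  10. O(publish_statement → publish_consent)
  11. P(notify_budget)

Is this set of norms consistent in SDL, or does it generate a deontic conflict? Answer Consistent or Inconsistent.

Premise 4 is O(attend_hearing → freeze_account), but O(attend_hearing) is not derivable from the premises, so it does not yield O(freeze_account).
So O(freeze_account) is not derivable, and the apparent clash with O(not freeze_account) does not arise.
A world satisfying every obligation exists (e.g. attend_hearing=false, disclose_summons=false, forward_audit_trail=true, forward_license=true, freeze_account=false, notify_budget=false, post_bond=false, publish_consent=false, publish_statement=false, reboot_node=false); no atom is both obligatory and forbidden, so the set is consistent.

Consistent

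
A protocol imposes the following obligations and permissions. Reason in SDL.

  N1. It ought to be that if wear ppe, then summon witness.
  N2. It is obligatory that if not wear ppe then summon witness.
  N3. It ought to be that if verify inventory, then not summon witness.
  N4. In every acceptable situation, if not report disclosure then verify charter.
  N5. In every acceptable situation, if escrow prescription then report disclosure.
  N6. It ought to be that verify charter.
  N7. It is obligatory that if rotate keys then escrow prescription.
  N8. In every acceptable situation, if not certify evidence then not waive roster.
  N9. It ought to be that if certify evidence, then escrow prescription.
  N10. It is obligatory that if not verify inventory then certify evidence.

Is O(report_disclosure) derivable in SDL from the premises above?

Premises 1 and 2 are O(wear_ppe → summon_witness) and O(¬wear_ppe → summon_witness); every ideal world satisfies wear_ppe or ¬wear_ppe, so in either case summon_witness holds — hence O(summon_witness).
The contrapositive of premise 3 (O(verify_inventory → ¬summon_witness)) is O(summon_witness → ¬verify_inventory), and O(summon_witness) is already established, so O(¬verify_inventory).
Applying K to premise 10 (O(¬verify_inventory → certify_evidence)) and O(¬verify_inventory) yields O(certify_evidence).
Applying K to premise 9 (O(certify_evidence → escrow_prescription)) and O(certify_evidence) yields O(escrow_prescription).
With premise 5, O(escrow_prescription → report_disclosure), the K-axiom yields O(report_disclosure).
Premises 4, 6, 7, 8 do not contribute to this derivation.
So O(report_disclosure) follows.

Yes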